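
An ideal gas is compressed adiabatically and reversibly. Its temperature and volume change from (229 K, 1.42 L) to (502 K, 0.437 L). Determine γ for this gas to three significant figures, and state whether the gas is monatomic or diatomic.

γ ≈ 1.67; monatomic

TV^(γ−1) = const ⇒ γ − 1 = ln(T₂/T₁) / ln(V₁/V₂).
γ = 1 + ln(502/229) / ln(1.42/0.437) = 1.666.
γ ≈ 1.67 is close to 5/3, so the gas is monatomic.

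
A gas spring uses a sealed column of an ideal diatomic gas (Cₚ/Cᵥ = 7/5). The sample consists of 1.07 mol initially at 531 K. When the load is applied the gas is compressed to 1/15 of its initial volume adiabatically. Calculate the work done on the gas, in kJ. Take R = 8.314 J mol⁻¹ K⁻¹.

W ≈ 23.1 kJ

Adiabatic: T₁V₁^(γ−1) = T₂V₂^(γ−1) ⇒ T₂ = T₁ (V₁/V₂)^(γ−1).
T₂ = 531 × 15^(2/5) = 1569 K.
Q = 0, so ΔU = W_on_gas = nCᵥΔT with Cᵥ = R/(γ−1) = 20.79 J/(mol·K).
ΔU = 1.07 × 20.79 × (1569 − 531) = 23080 J.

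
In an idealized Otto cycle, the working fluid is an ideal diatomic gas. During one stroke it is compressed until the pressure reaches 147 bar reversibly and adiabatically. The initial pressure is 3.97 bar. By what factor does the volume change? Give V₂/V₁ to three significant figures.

From PV^γ = const, V₂/V₁ = (P₁/P₂)^(1/γ).
For a diatomic ideal gas γ = 7/5.
V₂/V₁ = (3.97/147)^(5/7) = 0.07579.

V₂/V₁ ≈ 0.0758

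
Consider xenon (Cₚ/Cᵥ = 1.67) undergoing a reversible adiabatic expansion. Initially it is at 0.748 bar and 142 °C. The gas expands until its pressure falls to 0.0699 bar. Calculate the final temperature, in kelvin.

Along an adiabat T P^((1−γ)/γ) is constant, so T₂ = T₁ (P₂/P₁)^((γ−1)/γ).
T₁ = 142 °C = 415.1 K.
T₂ = 415.1 × (0.0699/0.748)^(0.401) = 160.4 K.

T₂ ≈ 160 K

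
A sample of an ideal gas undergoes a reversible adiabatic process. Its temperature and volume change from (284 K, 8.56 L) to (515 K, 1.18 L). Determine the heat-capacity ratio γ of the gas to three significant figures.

TV^(γ−1) = const ⇒ γ − 1 = ln(T₂/T₁) / ln(V₁/V₂).
γ = 1 + ln(515/284) / ln(8.56/1.18) = 1.3.

γ ≈ 1.30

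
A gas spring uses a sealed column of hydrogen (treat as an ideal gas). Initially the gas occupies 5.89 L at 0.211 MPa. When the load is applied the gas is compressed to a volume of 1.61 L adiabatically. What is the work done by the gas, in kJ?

W ≈ -2.11 kJ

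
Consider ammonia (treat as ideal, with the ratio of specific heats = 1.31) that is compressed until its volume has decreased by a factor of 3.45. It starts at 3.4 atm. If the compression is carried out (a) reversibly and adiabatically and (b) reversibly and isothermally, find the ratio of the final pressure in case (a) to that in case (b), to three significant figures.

P_adiabatic / P_isothermal ≈ 1.47

Isothermal: P_b = P₁(V₁/V₂) = 3.4×3.45.
Adiabatic: P_a = P₁(V₁/V₂)^γ = 3.4×3.45^(1.31).
P_a/P_b = (V₁/V₂)^(γ−1) = 3.45^(0.31) = 1.468.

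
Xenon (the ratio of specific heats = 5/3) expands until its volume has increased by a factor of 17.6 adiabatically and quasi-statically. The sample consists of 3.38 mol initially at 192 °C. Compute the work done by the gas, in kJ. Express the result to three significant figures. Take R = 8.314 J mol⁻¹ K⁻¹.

For a reversible adiabat TV^(γ−1) is constant, so T₂ = T₁ (V₁/V₂)^(γ−1).
T₁ = 192 °C = 465.1 K.
T₂ = 465.1 × (1/17.6)^(2/3) = 68.75 K.
Q = 0, so ΔU = W_on_gas = nCᵥΔT with Cᵥ = R/(γ−1) = 12.47 J/(mol·K).
ΔU = 3.38 × 12.47 × (68.75 − 465.1) = -16710 J.
Work done by the gas = −ΔU = 16710 J.

W ≈ 16.7 kJ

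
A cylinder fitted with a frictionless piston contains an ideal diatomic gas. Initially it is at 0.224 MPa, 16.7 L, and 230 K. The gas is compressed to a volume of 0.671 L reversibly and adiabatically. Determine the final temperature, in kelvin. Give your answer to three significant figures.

Adiabatic: T₁V₁^(γ−1) = T₂V₂^(γ−1) ⇒ T₂ = T₁ (V₁/V₂)^(γ−1).
γ = 7/5 for a diatomic ideal gas.
T₂ = 230 × (16.7/0.671)^(2/5) = 832 K.

T₂ ≈ 832 K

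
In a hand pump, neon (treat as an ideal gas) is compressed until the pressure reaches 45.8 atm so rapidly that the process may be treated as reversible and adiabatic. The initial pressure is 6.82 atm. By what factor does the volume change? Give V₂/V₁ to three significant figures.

V₂/V₁ ≈ 0.319

From PV^γ = const, V₂/V₁ = (P₁/P₂)^(1/γ).
For a monatomic ideal gas γ = 5/3.
V₂/V₁ = (6.82/45.8)^(3/5) = 0.319.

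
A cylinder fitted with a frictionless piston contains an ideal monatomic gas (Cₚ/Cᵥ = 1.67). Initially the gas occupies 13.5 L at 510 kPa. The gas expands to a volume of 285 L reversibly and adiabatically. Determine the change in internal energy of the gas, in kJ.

ΔU ≈ -8.94 kJ

P₂ = P₁(V₁/V₂)^γ = 510×(13.5/285)^(1.67) = 3.131 kPa.
For a reversible adiabat, W_by_gas = (P₁V₁ − P₂V₂)/(γ−1).
W_by = (510000×0.0135 − 3131×0.285) / (0.67) = 8944 J.
Q = 0 ⇒ ΔU = −W_by = -8944 J.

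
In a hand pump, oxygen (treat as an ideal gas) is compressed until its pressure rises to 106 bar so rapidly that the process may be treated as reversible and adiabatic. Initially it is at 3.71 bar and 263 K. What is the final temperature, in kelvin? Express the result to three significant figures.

Along an adiabat T P^((1−γ)/γ) is constant, so T₂ = T₁ (P₂/P₁)^((γ−1)/γ).
For a diatomic ideal gas γ = 7/5, so (γ−1)/γ = 2/7.
T₂ = 263 × (106/3.71)^(2/7) = 685.4 K.

T₂ ≈ 685 K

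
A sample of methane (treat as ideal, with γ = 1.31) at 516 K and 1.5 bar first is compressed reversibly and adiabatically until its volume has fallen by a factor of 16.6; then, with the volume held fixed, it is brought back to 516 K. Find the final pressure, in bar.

Adiabatic step (PV^γ = const): P₂ = 1.5×16.6^(1.31) = 59.49 bar; T₂ = 516×16.6^(0.31) = 1233 K.
Isochoric: P₃ = P₂(T₃/T₂) = 59.49 × (516/1233) = 24.9 bar.

P₃ ≈ 24.9 bar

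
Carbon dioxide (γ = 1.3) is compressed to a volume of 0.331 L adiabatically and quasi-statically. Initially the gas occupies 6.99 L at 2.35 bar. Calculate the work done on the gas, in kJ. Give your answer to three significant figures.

W ≈ 8.20 kJ

P₂ = P₁(V₁/V₂)^γ = 2.35×(6.99/0.331)^(1.3) = 123.9 bar.
For a reversible adiabat, W_by_gas = (P₁V₁ − P₂V₂)/(γ−1).
W_by = (235000×0.00699 − 1.239×10^7×0.000331) / (0.3) = -8196 J.
W_on_gas = −W_by = 8196 J.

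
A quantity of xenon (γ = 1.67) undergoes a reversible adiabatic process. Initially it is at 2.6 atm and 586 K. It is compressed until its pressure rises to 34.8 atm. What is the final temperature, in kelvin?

Along an adiabat T P^((1−γ)/γ) is constant, so T₂ = T₁ (P₂/P₁)^((γ−1)/γ).
T₂ = 586 × (34.8/2.6)^(0.401) = 1659 K.

T₂ ≈ 1660 K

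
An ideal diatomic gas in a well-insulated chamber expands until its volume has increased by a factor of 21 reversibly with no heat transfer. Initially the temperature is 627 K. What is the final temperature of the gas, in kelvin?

T₂ ≈ 186 K

Adiabatic: T₁V₁^(γ−1) = T₂V₂^(γ−1) ⇒ T₂ = T₁ (V₁/V₂)^(γ−1).
For a diatomic ideal gas γ = 7/5, so γ−1 = 2/5.
T₂ = 627 × (1/21)^(2/5) = 185.5 K.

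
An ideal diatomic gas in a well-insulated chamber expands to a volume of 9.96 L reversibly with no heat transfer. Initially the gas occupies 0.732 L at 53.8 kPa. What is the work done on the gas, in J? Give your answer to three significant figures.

γ = 7/5 for a diatomic ideal gas.
P₂ = P₁(V₁/V₂)^γ = 53.8×(0.732/9.96)^(7/5) = 1.392 kPa.
For a reversible adiabat, W_by_gas = (P₁V₁ − P₂V₂)/(γ−1).
W_by = (53800×0.000732 − 1392×0.00996) / (2/5) = 63.8 J.
W_on_gas = −W_by = -63.8 J.

W ≈ -63.8 J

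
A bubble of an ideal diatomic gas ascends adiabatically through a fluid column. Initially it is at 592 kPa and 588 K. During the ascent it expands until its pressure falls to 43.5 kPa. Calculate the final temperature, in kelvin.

Along an adiabat T P^((1−γ)/γ) is constant, so T₂ = T₁ (P₂/P₁)^((γ−1)/γ).
For a diatomic ideal gas γ = 7/5, so (γ−1)/γ = 2/7.
T₂ = 588 × (43.5/592)^(2/7) = 278.9 K.

T₂ ≈ 279 K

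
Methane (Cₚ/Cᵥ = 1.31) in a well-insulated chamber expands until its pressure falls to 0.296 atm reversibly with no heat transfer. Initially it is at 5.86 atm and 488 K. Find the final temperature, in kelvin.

Along an adiabat T P^((1−γ)/γ) is constant, so T₂ = T₁ (P₂/P₁)^((γ−1)/γ).
T₂ = 488 × (0.296/5.86)^(0.237) = 240.8 K.

T₂ ≈ 241 K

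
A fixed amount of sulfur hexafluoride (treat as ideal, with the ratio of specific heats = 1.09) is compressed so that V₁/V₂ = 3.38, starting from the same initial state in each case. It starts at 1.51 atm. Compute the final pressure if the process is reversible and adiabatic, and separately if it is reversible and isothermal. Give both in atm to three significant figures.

adiabatic: 5.70 atm; isothermal: 5.10 atm

Isothermal: P₂ = P₁(V₁/V₂) = 1.51×3.38 = 5.104 atm.
Adiabatic: P₂ = P₁(V₁/V₂)^γ = 1.51×3.38^(1.09) = 5.695 atm.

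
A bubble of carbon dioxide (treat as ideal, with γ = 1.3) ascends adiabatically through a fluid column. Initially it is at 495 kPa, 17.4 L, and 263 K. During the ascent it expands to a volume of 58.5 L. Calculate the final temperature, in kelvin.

T₂ ≈ 183 K

For a reversible adiabat TV^(γ−1) is constant, so T₂ = T₁ (V₁/V₂)^(γ−1).
T₂ = 263 × (17.4/58.5)^(0.3) = 182.8 K.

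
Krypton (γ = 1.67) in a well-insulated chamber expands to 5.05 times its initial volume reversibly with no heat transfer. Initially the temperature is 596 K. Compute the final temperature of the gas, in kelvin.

For a reversible adiabat TV^(γ−1) is constant, so T₂ = T₁ (V₁/V₂)^(γ−1).
T₂ = 596 × (1/5.05)^(0.67) = 201.4 K.

T₂ ≈ 201 K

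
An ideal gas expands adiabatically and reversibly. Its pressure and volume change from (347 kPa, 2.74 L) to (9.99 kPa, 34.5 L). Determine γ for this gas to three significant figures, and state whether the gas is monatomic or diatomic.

PV^γ = const ⇒ γ = ln(P₂/P₁) / ln(V₁/V₂).
γ = ln(9.99/347) / ln(2.74/34.5) = 1.401.
γ ≈ 1.40 is close to 7/5, so the gas is diatomic.

γ ≈ 1.40; diatomic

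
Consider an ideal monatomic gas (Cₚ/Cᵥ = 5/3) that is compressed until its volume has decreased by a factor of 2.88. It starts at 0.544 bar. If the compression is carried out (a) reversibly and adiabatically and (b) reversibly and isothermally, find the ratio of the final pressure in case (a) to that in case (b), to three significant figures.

P_adiabatic / P_isothermal ≈ 2.02

Isothermal: P_b = P₁(V₁/V₂) = 0.544×2.88.
Adiabatic: P_a = P₁(V₁/V₂)^γ = 0.544×2.88^(5/3).
P_a/P_b = (V₁/V₂)^(γ−1) = 2.88^(2/3) = 2.024.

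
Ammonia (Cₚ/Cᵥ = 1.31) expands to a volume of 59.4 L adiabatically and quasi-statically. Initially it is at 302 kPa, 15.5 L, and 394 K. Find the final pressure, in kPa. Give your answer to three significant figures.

Adiabatic: P₁V₁^γ = P₂V₂^γ ⇒ P₂ = P₁ (V₁/V₂)^γ.
P₂ = 302 × (15.5/59.4)^(1.31) = 51.96 kPa.

P₂ ≈ 52.0 kPa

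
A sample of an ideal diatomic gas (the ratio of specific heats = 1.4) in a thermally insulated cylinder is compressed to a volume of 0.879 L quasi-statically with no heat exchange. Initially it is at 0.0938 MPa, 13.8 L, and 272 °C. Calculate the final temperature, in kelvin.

T₂ ≈ 1640 K

Adiabatic: T₁V₁^(γ−1) = T₂V₂^(γ−1) ⇒ T₂ = T₁ (V₁/V₂)^(γ−1).
T₁ = 272 °C = 545.1 K.
T₂ = 545.1 × (13.8/0.879)^(0.4) = 1640 K.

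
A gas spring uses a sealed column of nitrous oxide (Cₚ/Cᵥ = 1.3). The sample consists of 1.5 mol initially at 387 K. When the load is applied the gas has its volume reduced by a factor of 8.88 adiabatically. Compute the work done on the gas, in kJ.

W ≈ 14.9 kJ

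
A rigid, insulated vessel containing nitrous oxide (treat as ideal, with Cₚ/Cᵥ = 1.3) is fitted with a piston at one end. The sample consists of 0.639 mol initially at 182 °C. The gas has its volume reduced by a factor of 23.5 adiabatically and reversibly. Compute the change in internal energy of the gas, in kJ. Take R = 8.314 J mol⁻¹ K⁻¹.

ΔU ≈ 12.7 kJ

Adiabatic: T₁V₁^(γ−1) = T₂V₂^(γ−1) ⇒ T₂ = T₁ (V₁/V₂)^(γ−1).
T₁ = 182 °C = 455.1 K.
T₂ = 455.1 × 23.5^(0.3) = 1173 K.
Q = 0, so ΔU = W_on_gas = nCᵥΔT with Cᵥ = R/(γ−1) = 27.71 J/(mol·K).
ΔU = 0.639 × 27.71 × (1173 − 455.1) = 12720 J.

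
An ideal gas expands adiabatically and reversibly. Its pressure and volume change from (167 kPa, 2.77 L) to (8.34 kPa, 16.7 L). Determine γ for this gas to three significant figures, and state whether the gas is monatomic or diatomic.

γ ≈ 1.67; monatomic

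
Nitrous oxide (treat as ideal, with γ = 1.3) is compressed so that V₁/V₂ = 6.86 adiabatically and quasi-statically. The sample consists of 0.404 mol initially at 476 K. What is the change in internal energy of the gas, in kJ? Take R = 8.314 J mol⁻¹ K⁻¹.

ΔU ≈ 4.17 kJ

For a reversible adiabat TV^(γ−1) is constant, so T₂ = T₁ (V₁/V₂)^(γ−1).
T₂ = 476 × 6.86^(0.3) = 848.2 K.
Q = 0, so ΔU = W_on_gas = nCᵥΔT with Cᵥ = R/(γ−1) = 27.71 J/(mol·K).
ΔU = 0.404 × 27.71 × (848.2 − 476) = 4167 J.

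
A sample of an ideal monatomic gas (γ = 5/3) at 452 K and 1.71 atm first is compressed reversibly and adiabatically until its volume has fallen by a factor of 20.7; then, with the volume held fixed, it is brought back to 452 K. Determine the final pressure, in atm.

P₃ ≈ 35.4 atm

Adiabatic step (PV^γ = const): P₂ = 1.71×20.7^(5/3) = 266.9 atm; T₂ = 452×20.7^(2/3) = 3408 K.
Isochoric: P₃ = P₂(T₃/T₂) = 266.9 × (452/3408) = 35.4 atm.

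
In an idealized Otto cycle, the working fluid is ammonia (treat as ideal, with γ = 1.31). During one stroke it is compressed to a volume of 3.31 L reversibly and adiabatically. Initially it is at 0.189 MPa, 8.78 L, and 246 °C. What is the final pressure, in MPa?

P₂ ≈ 0.678 MPa

Since PV^γ is constant along a reversible adiabat, P₂ = P₁ (V₁/V₂)^γ.
P₂ = 0.189 × (8.78/3.31)^(1.31) = 0.6784 MPa.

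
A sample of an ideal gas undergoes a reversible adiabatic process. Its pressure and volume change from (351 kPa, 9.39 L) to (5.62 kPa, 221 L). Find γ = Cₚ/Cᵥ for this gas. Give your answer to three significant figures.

PV^γ = const ⇒ γ = ln(P₂/P₁) / ln(V₁/V₂).
γ = ln(5.62/351) / ln(9.39/221) = 1.309.

γ ≈ 1.31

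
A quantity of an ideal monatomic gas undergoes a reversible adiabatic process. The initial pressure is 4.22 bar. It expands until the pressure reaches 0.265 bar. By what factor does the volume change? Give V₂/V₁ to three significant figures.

From PV^γ = const, V₂/V₁ = (P₁/P₂)^(1/γ).
For a monatomic ideal gas γ = 5/3.
V₂/V₁ = (4.22/0.265)^(3/5) = 5.263.

V₂/V₁ ≈ 5.26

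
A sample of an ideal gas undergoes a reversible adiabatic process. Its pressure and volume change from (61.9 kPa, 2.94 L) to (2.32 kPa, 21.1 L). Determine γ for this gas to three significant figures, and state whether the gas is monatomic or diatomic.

PV^γ = const ⇒ γ = ln(P₂/P₁) / ln(V₁/V₂).
γ = ln(2.32/61.9) / ln(2.94/21.1) = 1.666.
γ ≈ 1.67 is close to 5/3, so the gas is monatomic.

γ ≈ 1.67; monatomic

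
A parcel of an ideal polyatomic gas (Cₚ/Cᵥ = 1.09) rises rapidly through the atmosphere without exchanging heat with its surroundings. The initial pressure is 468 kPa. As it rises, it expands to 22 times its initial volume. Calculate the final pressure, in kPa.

P₂ ≈ 16.1 kPa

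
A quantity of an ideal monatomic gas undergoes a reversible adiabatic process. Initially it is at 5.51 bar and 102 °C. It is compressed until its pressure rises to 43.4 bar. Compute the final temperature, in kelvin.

T₂ ≈ 857 K

Along an adiabat T P^((1−γ)/γ) is constant, so T₂ = T₁ (P₂/P₁)^((γ−1)/γ).
For a monatomic ideal gas γ = 5/3, so (γ−1)/γ = 2/5.
T₁ = 102 °C = 375.1 K.
T₂ = 375.1 × (43.4/5.51)^(2/5) = 856.5 K.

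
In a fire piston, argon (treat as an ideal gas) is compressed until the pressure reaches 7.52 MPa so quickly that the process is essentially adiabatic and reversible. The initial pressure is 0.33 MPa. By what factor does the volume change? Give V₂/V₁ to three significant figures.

From PV^γ = const, V₂/V₁ = (P₁/P₂)^(1/γ).
For a monatomic ideal gas γ = 5/3.
V₂/V₁ = (0.33/7.52)^(3/5) = 0.1532.

V₂/V₁ ≈ 0.153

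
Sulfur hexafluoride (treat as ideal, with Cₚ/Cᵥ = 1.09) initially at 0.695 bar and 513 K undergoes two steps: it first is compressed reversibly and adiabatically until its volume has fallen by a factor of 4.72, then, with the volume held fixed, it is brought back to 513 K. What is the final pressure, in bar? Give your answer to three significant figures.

P₃ ≈ 3.28 bar

Adiabatic step (PV^γ = const): P₂ = 0.695×4.72^(1.09) = 3.772 bar; T₂ = 513×4.72^(0.09) = 589.9 K.
Isochoric: P₃ = P₂(T₃/T₂) = 3.772 × (513/589.9) = 3.28 bar.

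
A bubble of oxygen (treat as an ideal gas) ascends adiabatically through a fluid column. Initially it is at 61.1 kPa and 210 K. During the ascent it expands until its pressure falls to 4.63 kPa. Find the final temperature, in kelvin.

Adiabatic: T₂/T₁ = (P₂/P₁)^((γ−1)/γ).
For a diatomic ideal gas γ = 7/5, so (γ−1)/γ = 2/7.
T₂ = 210 × (4.63/61.1)^(2/7) = 100.5 K.

T₂ ≈ 100 K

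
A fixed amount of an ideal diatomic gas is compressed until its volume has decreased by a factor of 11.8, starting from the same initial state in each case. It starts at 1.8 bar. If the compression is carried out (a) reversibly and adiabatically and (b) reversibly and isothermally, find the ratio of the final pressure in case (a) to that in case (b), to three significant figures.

P_adiabatic / P_isothermal ≈ 2.68

For a diatomic ideal gas γ = 7/5.
Isothermal: P_b = P₁(V₁/V₂) = 1.8×11.8.
Adiabatic: P_a = P₁(V₁/V₂)^γ = 1.8×11.8^(7/5).
P_a/P_b = (V₁/V₂)^(γ−1) = 11.8^(2/5) = 2.684.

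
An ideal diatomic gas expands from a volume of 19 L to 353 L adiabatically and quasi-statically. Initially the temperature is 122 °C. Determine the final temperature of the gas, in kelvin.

Adiabatic: T₁V₁^(γ−1) = T₂V₂^(γ−1) ⇒ T₂ = T₁ (V₁/V₂)^(γ−1).
For a diatomic ideal gas γ = 7/5, so γ−1 = 2/5.
T₁ = 122 °C = 395.1 K.
T₂ = 395.1 × (19/353)^(2/5) = 122.8 K.

T₂ ≈ 123 K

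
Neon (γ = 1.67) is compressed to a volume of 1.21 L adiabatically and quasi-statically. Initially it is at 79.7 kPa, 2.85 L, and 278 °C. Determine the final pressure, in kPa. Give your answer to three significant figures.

P₂ ≈ 333 kPa

Since PV^γ is constant along a reversible adiabat, P₂ = P₁ (V₁/V₂)^γ.
P₂ = 79.7 × (2.85/1.21)^(1.67) = 333.3 kPa.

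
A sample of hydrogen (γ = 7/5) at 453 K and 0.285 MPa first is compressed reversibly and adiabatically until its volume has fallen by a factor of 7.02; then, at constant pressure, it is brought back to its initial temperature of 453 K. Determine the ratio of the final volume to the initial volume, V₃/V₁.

V₃/V₁ ≈ 0.0653

Adiabatic step: V₂/V₁ = 0.1425; T₂ = T₁·7.02^(2/5) = 987.7 K.
Isobaric step: V₃/V₂ = T₃/T₂ = 453/987.7.
V₃/V₁ = (V₂/V₁)(V₃/V₂) = 0.1425 × (453/987.7) = 0.06533.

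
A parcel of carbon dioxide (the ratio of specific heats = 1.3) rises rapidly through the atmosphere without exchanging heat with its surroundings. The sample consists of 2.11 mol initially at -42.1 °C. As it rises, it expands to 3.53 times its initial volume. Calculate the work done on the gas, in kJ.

For a reversible adiabat TV^(γ−1) is constant, so T₂ = T₁ (V₁/V₂)^(γ−1).
T₁ = -42.1 °C = 231 K.
T₂ = 231 × (1/3.53)^(0.3) = 158.3 K.
Q = 0, so ΔU = W_on_gas = nCᵥΔT with Cᵥ = R/(γ−1) = 27.71 J/(mol·K).
ΔU = 2.11 × 27.71 × (158.3 − 231) = -4256 J.

W ≈ -4.26 kJ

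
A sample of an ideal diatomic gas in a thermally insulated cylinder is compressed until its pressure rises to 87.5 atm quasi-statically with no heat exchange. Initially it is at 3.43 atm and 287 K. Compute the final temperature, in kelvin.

Adiabatic: T₂/T₁ = (P₂/P₁)^((γ−1)/γ).
For a diatomic ideal gas γ = 7/5, so (γ−1)/γ = 2/7.
T₂ = 287 × (87.5/3.43)^(2/7) = 724.1 K.

T₂ ≈ 724 K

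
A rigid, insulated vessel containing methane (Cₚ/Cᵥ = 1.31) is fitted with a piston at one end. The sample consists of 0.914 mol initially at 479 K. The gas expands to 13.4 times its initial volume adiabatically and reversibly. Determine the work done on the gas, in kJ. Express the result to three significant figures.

W ≈ -6.49 kJ

Adiabatic: T₁V₁^(γ−1) = T₂V₂^(γ−1) ⇒ T₂ = T₁ (V₁/V₂)^(γ−1).
T₂ = 479 × (1/13.4)^(0.31) = 214.3 K.
Q = 0, so ΔU = W_on_gas = nCᵥΔT with Cᵥ = R/(γ−1) = 26.82 J/(mol·K).
ΔU = 0.914 × 26.82 × (214.3 − 479) = -6490 J.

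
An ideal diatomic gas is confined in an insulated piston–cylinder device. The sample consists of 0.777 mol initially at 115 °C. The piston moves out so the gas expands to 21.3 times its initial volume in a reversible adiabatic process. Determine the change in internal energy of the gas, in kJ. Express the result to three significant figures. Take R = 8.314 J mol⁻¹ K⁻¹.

Adiabatic: T₁V₁^(γ−1) = T₂V₂^(γ−1) ⇒ T₂ = T₁ (V₁/V₂)^(γ−1).
γ = 7/5 for a diatomic ideal gas, so γ−1 = 2/5.
T₁ = 115 °C = 388.1 K.
T₂ = 388.1 × (1/21.3)^(2/5) = 114.2 K.
Q = 0, so ΔU = W_on_gas = nCᵥΔT with Cᵥ = R/(γ−1) = 20.79 J/(mol·K).
ΔU = 0.777 × 20.79 × (114.2 − 388.1) = -4424 J.

ΔU ≈ -4.42 kJ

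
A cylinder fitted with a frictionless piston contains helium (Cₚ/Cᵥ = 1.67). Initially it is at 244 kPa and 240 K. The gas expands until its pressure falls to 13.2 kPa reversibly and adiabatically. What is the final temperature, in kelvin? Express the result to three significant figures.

T₂ ≈ 74.5 K

Along an adiabat T P^((1−γ)/γ) is constant, so T₂ = T₁ (P₂/P₁)^((γ−1)/γ).
T₂ = 240 × (13.2/244)^(0.401) = 74.47 K.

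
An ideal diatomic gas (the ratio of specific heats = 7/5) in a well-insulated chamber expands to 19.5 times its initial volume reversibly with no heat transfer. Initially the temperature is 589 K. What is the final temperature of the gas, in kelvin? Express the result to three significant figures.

T₂ ≈ 180 K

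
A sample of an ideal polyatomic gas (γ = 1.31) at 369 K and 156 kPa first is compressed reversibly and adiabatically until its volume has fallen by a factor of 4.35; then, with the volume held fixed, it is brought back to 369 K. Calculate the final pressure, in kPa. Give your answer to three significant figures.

P₃ ≈ 679 kPa

Adiabatic step (PV^γ = const): P₂ = 156×4.35^(1.31) = 1070 kPa; T₂ = 369×4.35^(0.31) = 582 K.
Isochoric: P₃ = P₂(T₃/T₂) = 1070 × (369/582) = 678.6 kPa.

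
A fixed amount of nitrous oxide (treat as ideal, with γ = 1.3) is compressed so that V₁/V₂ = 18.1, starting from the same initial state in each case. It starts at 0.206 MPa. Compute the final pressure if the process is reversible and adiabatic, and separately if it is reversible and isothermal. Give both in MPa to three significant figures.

adiabatic: 8.89 MPa; isothermal: 3.73 MPa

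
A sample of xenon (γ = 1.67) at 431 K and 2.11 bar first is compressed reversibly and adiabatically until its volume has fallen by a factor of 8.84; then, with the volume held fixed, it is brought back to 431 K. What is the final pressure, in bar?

Adiabatic step (PV^γ = const): P₂ = 2.11×8.84^(1.67) = 80.33 bar; T₂ = 431×8.84^(0.67) = 1856 K.
Isochoric: P₃ = P₂(T₃/T₂) = 80.33 × (431/1856) = 18.65 bar.

P₃ ≈ 18.7 bar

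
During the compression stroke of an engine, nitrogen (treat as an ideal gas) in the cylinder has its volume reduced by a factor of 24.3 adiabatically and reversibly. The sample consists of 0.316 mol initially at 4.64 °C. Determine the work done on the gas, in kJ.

For a reversible adiabat TV^(γ−1) is constant, so T₂ = T₁ (V₁/V₂)^(γ−1).
γ = 7/5 for a diatomic ideal gas, so γ−1 = 2/5.
T₁ = 4.64 °C = 277.8 K.
T₂ = 277.8 × 24.3^(2/5) = 995.3 K.
Q = 0, so ΔU = W_on_gas = nCᵥΔT with Cᵥ = R/(γ−1) = 20.79 J/(mol·K).
ΔU = 0.316 × 20.79 × (995.3 − 277.8) = 4713 J.

W ≈ 4.71 kJ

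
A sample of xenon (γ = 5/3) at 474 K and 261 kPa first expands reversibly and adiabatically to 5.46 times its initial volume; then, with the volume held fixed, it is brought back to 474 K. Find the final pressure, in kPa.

Adiabatic step (PV^γ = const): P₂ = 261×(1/5.46)^(5/3) = 15.42 kPa; T₂ = 474×(1/5.46)^(2/3) = 152.9 K.
Isochoric: P₃ = P₂(T₃/T₂) = 15.42 × (474/152.9) = 47.8 kPa.

P₃ ≈ 47.8 kPa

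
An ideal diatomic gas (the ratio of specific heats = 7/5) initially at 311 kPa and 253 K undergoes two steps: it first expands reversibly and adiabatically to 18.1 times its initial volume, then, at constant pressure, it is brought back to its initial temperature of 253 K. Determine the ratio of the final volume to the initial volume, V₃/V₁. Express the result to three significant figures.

V₃/V₁ ≈ 57.6

Adiabatic step: V₂/V₁ = 18.1; T₂ = T₁·(1/18.1)^(2/5) = 79.44 K.
Isobaric step: V₃/V₂ = T₃/T₂ = 253/79.44.
V₃/V₁ = (V₂/V₁)(V₃/V₂) = 18.1 × (253/79.44) = 57.64.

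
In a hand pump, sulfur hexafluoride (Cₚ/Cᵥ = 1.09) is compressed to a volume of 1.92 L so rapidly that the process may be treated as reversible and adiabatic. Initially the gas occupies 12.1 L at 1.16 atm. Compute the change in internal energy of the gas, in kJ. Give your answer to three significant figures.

ΔU ≈ 2.85 kJ

P₂ = P₁(V₁/V₂)^γ = 1.16×(12.1/1.92)^(1.09) = 8.628 atm.
For a reversible adiabat, W_by_gas = (P₁V₁ − P₂V₂)/(γ−1).
W_by = (117500×0.0121 − 874200×0.00192) / (0.09) = -2847 J.
Q = 0 ⇒ ΔU = −W_by = 2847 J.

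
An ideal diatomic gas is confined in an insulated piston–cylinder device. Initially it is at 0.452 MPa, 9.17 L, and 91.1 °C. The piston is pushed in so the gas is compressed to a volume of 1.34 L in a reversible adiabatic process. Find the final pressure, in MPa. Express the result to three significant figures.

P₂ ≈ 6.68 MPa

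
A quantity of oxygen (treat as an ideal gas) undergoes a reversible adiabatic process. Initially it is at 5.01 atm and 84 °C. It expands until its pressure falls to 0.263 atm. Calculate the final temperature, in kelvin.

T₂ ≈ 154 K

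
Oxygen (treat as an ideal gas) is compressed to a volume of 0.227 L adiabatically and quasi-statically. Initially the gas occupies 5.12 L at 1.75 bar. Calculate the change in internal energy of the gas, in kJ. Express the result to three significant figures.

γ = 7/5 for a diatomic ideal gas.
P₂ = P₁(V₁/V₂)^γ = 1.75×(5.12/0.227)^(7/5) = 137.3 bar.
For a reversible adiabat, W_by_gas = (P₁V₁ − P₂V₂)/(γ−1).
W_by = (175000×0.00512 − 1.373×10^7×0.000227) / (2/5) = -5550 J.
Q = 0 ⇒ ΔU = −W_by = 5550 J.

ΔU ≈ 5.55 kJ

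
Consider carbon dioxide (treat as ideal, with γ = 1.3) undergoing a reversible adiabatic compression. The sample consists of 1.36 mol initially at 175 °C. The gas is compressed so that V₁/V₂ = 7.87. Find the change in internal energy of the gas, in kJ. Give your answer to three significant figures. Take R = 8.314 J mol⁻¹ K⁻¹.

Adiabatic: T₁V₁^(γ−1) = T₂V₂^(γ−1) ⇒ T₂ = T₁ (V₁/V₂)^(γ−1).
T₁ = 175 °C = 448.1 K.
T₂ = 448.1 × 7.87^(0.3) = 832.2 K.
Q = 0, so ΔU = W_on_gas = nCᵥΔT with Cᵥ = R/(γ−1) = 27.71 J/(mol·K).
ΔU = 1.36 × 27.71 × (832.2 − 448.1) = 14470 J.

ΔU ≈ 14.5 kJ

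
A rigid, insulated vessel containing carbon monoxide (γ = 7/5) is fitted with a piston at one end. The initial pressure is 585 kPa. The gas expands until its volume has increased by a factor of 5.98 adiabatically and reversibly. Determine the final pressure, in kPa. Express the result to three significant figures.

Adiabatic: P₁V₁^γ = P₂V₂^γ ⇒ P₂ = P₁ (V₁/V₂)^γ.
P₂ = 585 × (1/5.98)^(7/5) = 47.84 kPa.

P₂ ≈ 47.8 kPa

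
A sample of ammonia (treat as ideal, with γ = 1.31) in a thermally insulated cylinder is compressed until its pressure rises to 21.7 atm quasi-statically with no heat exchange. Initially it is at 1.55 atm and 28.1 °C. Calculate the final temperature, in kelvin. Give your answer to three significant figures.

Adiabatic: T₂/T₁ = (P₂/P₁)^((γ−1)/γ).
T₁ = 28.1 °C = 301.2 K.
T₂ = 301.2 × (21.7/1.55)^(0.237) = 562.5 K.

T₂ ≈ 563 K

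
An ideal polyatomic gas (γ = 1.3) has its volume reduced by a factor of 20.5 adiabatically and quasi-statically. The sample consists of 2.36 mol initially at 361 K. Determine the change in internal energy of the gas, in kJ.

For a reversible adiabat TV^(γ−1) is constant, so T₂ = T₁ (V₁/V₂)^(γ−1).
T₂ = 361 × 20.5^(0.3) = 893.4 K.
Q = 0, so ΔU = W_on_gas = nCᵥΔT with Cᵥ = R/(γ−1) = 27.71 J/(mol·K).
ΔU = 2.36 × 27.71 × (893.4 − 361) = 34820 J.

ΔU ≈ 34.8 kJ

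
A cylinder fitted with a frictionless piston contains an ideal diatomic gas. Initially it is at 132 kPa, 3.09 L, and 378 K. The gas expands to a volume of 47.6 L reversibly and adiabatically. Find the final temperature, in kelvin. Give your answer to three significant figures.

Adiabatic: T₁V₁^(γ−1) = T₂V₂^(γ−1) ⇒ T₂ = T₁ (V₁/V₂)^(γ−1).
γ = 7/5 for a diatomic ideal gas.
T₂ = 378 × (3.09/47.6)^(2/5) = 126.6 K.

T₂ ≈ 127 K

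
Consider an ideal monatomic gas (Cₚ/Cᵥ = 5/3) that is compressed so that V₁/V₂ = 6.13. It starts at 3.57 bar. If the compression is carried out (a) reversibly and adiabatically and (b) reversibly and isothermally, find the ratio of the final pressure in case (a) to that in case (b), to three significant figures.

Isothermal: P_b = P₁(V₁/V₂) = 3.57×6.13.
Adiabatic: P_a = P₁(V₁/V₂)^γ = 3.57×6.13^(5/3).
P_a/P_b = (V₁/V₂)^(γ−1) = 6.13^(2/3) = 3.349.

P_adiabatic / P_isothermal ≈ 3.35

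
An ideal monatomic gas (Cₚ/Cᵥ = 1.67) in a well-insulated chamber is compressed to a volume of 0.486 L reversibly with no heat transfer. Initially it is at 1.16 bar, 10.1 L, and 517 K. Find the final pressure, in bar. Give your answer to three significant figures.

Since PV^γ is constant along a reversible adiabat, P₂ = P₁ (V₁/V₂)^γ.
P₂ = 1.16 × (10.1/0.486)^(1.67) = 184.1 bar.

P₂ ≈ 184 bar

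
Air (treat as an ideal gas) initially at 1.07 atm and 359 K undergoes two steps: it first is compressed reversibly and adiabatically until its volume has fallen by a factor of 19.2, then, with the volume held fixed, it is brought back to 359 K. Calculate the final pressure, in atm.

P₃ ≈ 20.5 atm

For a diatomic ideal gas γ = 7/5.
Adiabatic step (PV^γ = const): P₂ = 1.07×19.2^(7/5) = 66.99 atm; T₂ = 359×19.2^(2/5) = 1171 K.
Isochoric: P₃ = P₂(T₃/T₂) = 66.99 × (359/1171) = 20.54 atm.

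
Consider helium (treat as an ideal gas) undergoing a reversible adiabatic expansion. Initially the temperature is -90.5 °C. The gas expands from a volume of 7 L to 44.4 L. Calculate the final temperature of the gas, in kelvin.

T₂ ≈ 53.3 K

For a reversible adiabat TV^(γ−1) is constant, so T₂ = T₁ (V₁/V₂)^(γ−1).
For a monatomic ideal gas γ = 5/3, so γ−1 = 2/3.
T₁ = -90.5 °C = 182.6 K.
T₂ = 182.6 × (7/44.4)^(2/3) = 53.3 K.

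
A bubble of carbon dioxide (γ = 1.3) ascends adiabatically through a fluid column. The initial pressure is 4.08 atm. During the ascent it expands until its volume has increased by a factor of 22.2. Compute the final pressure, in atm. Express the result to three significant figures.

Adiabatic: P₁V₁^γ = P₂V₂^γ ⇒ P₂ = P₁ (V₁/V₂)^γ.
P₂ = 4.08 × (1/22.2)^(1.3) = 0.07251 atm.

P₂ ≈ 0.0725 atm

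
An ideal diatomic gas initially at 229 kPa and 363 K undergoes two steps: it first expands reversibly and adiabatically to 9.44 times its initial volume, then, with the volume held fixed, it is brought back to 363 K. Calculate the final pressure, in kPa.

P₃ ≈ 24.3 kPa

For a diatomic ideal gas γ = 7/5.
Adiabatic step (PV^γ = const): P₂ = 229×(1/9.44)^(7/5) = 9.883 kPa; T₂ = 363×(1/9.44)^(2/5) = 147.9 K.
Isochoric: P₃ = P₂(T₃/T₂) = 9.883 × (363/147.9) = 24.26 kPa.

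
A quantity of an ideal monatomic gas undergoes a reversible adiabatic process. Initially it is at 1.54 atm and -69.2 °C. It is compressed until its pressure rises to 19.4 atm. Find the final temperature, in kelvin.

T₂ ≈ 562 K

Along an adiabat T P^((1−γ)/γ) is constant, so T₂ = T₁ (P₂/P₁)^((γ−1)/γ).
For a monatomic ideal gas γ = 5/3, so (γ−1)/γ = 2/5.
T₁ = -69.2 °C = 203.9 K.
T₂ = 203.9 × (19.4/1.54)^(2/5) = 561.9 K.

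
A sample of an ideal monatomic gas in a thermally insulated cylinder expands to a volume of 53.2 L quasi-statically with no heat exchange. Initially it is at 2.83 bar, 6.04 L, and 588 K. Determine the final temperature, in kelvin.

T₂ ≈ 138 K

For a reversible adiabat TV^(γ−1) is constant, so T₂ = T₁ (V₁/V₂)^(γ−1).
γ = 5/3 for a monatomic ideal gas.
T₂ = 588 × (6.04/53.2)^(2/3) = 137.9 K.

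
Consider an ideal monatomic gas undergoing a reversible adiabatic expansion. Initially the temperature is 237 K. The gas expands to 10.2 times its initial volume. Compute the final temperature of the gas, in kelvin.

For a reversible adiabat TV^(γ−1) is constant, so T₂ = T₁ (V₁/V₂)^(γ−1).
For a monatomic ideal gas γ = 5/3, so γ−1 = 2/3.
T₂ = 237 × (1/10.2)^(2/3) = 50.39 K.

T₂ ≈ 50.4 K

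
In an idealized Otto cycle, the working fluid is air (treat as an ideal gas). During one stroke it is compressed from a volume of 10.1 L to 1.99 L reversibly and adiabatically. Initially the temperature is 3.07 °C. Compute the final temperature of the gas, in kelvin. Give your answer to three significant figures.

For a reversible adiabat TV^(γ−1) is constant, so T₂ = T₁ (V₁/V₂)^(γ−1).
For a diatomic ideal gas γ = 7/5, so γ−1 = 2/5.
T₁ = 3.07 °C = 276.2 K.
T₂ = 276.2 × (10.1/1.99)^(2/5) = 529 K.

T₂ ≈ 529 K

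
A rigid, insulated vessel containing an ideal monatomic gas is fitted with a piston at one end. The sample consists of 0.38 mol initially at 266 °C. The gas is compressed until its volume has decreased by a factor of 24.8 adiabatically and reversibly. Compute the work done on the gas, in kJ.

W ≈ 19.2 kJ

For a reversible adiabat TV^(γ−1) is constant, so T₂ = T₁ (V₁/V₂)^(γ−1).
γ = 5/3 for a monatomic ideal gas, so γ−1 = 2/3.
T₁ = 266 °C = 539.1 K.
T₂ = 539.1 × 24.8^(2/3) = 4585 K.
Q = 0, so ΔU = W_on_gas = nCᵥΔT with Cᵥ = R/(γ−1) = 12.47 J/(mol·K).
ΔU = 0.38 × 12.47 × (4585 − 539.1) = 19170 J.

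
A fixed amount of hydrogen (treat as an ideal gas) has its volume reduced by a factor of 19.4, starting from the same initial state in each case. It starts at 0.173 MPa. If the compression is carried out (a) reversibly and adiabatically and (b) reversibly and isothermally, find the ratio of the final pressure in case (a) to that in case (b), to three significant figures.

For a diatomic ideal gas γ = 7/5.
Isothermal: P_b = P₁(V₁/V₂) = 0.173×19.4.
Adiabatic: P_a = P₁(V₁/V₂)^γ = 0.173×19.4^(7/5).
P_a/P_b = (V₁/V₂)^(γ−1) = 19.4^(2/5) = 3.274.

P_adiabatic / P_isothermal ≈ 3.27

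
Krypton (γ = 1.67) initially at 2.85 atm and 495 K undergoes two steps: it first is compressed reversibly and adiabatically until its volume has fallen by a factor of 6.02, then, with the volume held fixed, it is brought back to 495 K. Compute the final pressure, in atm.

P₃ ≈ 17.2 atm

Adiabatic step (PV^γ = const): P₂ = 2.85×6.02^(1.67) = 57.12 atm; T₂ = 495×6.02^(0.67) = 1648 K.
Isochoric: P₃ = P₂(T₃/T₂) = 57.12 × (495/1648) = 17.16 atm.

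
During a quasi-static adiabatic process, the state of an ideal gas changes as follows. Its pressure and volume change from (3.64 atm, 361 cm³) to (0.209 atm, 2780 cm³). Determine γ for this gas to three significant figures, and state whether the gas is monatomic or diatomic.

γ ≈ 1.40; diatomic

PV^γ = const ⇒ γ = ln(P₂/P₁) / ln(V₁/V₂).
γ = ln(0.209/3.64) / ln(361/2780) = 1.4.
γ ≈ 1.40 is close to 7/5, so the gas is diatomic.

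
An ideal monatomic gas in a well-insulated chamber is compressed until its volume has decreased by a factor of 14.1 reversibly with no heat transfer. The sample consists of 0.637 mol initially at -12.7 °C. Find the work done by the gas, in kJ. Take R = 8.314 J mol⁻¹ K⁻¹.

For a reversible adiabat TV^(γ−1) is constant, so T₂ = T₁ (V₁/V₂)^(γ−1).
γ = 5/3 for a monatomic ideal gas, so γ−1 = 2/3.
T₁ = -12.7 °C = 260.4 K.
T₂ = 260.4 × 14.1^(2/3) = 1520 K.
Q = 0, so ΔU = W_on_gas = nCᵥΔT with Cᵥ = R/(γ−1) = 12.47 J/(mol·K).
ΔU = 0.637 × 12.47 × (1520 − 260.4) = 10010 J.
Work done by the gas = −ΔU = -10010 J.

W ≈ -10.0 kJ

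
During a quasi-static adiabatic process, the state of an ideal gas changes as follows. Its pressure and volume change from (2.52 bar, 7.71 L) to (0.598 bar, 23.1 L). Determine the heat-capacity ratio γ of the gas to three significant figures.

PV^γ = const ⇒ γ = ln(P₂/P₁) / ln(V₁/V₂).
γ = ln(0.598/2.52) / ln(7.71/23.1) = 1.311.

γ ≈ 1.31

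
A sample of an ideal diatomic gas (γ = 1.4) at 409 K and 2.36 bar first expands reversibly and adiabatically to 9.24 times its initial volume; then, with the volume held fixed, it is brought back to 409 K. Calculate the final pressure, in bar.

P₃ ≈ 0.255 bar

Adiabatic step (PV^γ = const): P₂ = 2.36×(1/9.24)^(1.4) = 0.1049 bar; T₂ = 409×(1/9.24)^(0.4) = 168.1 K.
Isochoric: P₃ = P₂(T₃/T₂) = 0.1049 × (409/168.1) = 0.2554 bar.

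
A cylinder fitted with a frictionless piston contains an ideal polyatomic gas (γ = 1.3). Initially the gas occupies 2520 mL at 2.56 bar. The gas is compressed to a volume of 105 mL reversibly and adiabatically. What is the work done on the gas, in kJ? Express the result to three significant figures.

P₂ = P₁(V₁/V₂)^γ = 2.56×(2520/105)^(1.3) = 159.4 bar.
For a reversible adiabat, W_by_gas = (P₁V₁ − P₂V₂)/(γ−1).
W_by = (256000×0.00252 − 1.594×10^7×0.000105) / (0.3) = -3429 J.
W_on_gas = −W_by = 3429 J.

W ≈ 3.43 kJ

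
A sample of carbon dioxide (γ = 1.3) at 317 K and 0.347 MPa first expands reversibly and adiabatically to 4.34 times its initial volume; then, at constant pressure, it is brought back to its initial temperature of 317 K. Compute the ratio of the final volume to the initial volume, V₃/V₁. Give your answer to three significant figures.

Adiabatic step: V₂/V₁ = 4.34; T₂ = T₁·(1/4.34)^(0.3) = 204.1 K.
Isobaric step: V₃/V₂ = T₃/T₂ = 317/204.1.
V₃/V₁ = (V₂/V₁)(V₃/V₂) = 4.34 × (317/204.1) = 6.741.

V₃/V₁ ≈ 6.74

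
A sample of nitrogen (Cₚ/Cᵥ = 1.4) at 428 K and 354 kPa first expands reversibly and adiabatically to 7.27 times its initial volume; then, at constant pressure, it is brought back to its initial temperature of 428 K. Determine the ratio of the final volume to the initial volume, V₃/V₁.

Adiabatic step: V₂/V₁ = 7.27; T₂ = T₁·(1/7.27)^(0.4) = 193.6 K.
Isobaric step: V₃/V₂ = T₃/T₂ = 428/193.6.
V₃/V₁ = (V₂/V₁)(V₃/V₂) = 7.27 × (428/193.6) = 16.07.

V₃/V₁ ≈ 16.1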